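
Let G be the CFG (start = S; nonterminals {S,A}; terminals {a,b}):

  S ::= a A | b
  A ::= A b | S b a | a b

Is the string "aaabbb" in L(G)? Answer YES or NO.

Convert to CNF:
  S -> T1 A | b
  A -> A T0 | S X2 | T1 T0
  T0 -> b
  T1 -> a
  X2 -> T0 T1

CYK fill:
  [0..0]={T1}  "a"  orig:{}
  [1..1]={T1}  "a"  orig:{}
  [2..2]={T1}  "a"  orig:{}
  [3..3]={S,T0}  "b"  orig:{S}
  [4..4]={S,T0}  "b"  orig:{S}
  [5..5]={S,T0}  "b"  orig:{S}
  [0..1]=∅  "aa"
  [1..2]=∅  "aa"
  [2..3]={A}  "ab"
  [3..4]=∅  "bb"
  [4..5]=∅  "bb"
  [0..2]=∅  "aaa"
  [1..3]={S}  "aab"
  [2..4]={A}  "abb"
  [3..5]=∅  "bbb"
  [0..3]=∅  "aaab"
  [1..4]={S}  "aabb"
  [2..5]={A}  "abbb"
  [0..4]=∅  "aaabb"
  [1..5]={S}  "aabbb"
  [0..5]=∅  "aaabbb"

S ∉ T[0,5] ⇒ NO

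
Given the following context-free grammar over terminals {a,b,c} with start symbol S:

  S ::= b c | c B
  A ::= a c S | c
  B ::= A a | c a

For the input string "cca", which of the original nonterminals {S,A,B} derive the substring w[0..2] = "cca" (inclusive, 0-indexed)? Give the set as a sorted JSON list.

CNF form of G:
  S -> T1 B | T2 T1
  A -> T0 X3 | c
  B -> A T0 | T1 T0
  T0 -> a
  T1 -> c
  T2 -> b
  X3 -> T1 S

CYK fill (cells [i..j] with 0 ≤ i ≤ j ≤ 2 only):
  cell(0,0) c: {A,T1}  orig:{A}
  cell(1,1) c: {A,T1}  orig:{A}
  cell(2,2) a: {T0}  orig:{}
  cell(0,1) cc: ∅
  cell(1,2) ca: {B}
  cell(0,2) cca: {S}

Original NTs in T[0,2] deriving "cca": ["S"]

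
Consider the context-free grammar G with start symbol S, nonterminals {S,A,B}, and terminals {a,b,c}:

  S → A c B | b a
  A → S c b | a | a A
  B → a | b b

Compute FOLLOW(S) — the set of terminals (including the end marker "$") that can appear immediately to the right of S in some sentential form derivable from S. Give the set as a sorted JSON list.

FIRST iteration:
[1]
  A via A→a: +{a}
  B via B→a: +{a}
  B via B→b b: +{b}
  S via S→A c B: +{a}
  S via S→b a: +{b}
  S: {a,b}  A: {a}  B: {a,b}
[2]
  A via A→S c b: +{b}
  S: {a,b}  A: {a,b}  B: {a,b}
[3] (no change)
  S: {a,b}  A: {a,b}  B: {a,b}

FOLLOW sets:
initialize: $ ∈ FOLLOW(S)
[1]
  A→S c b: FOLLOW(S) ⊇ FIRST(c) = {c}; new: +{c}
  S→A c B: FOLLOW(A) ⊇ FIRST(c) = {c}; new: +{c}
  S→A c B: FOLLOW(B) ⊇ FOLLOW(S) ⊇ {$,c}; new: +{$,c}
  FOLLOW[S]={$,c}  FOLLOW[A]={c}  FOLLOW[B]={$,c}
[2] (no change)
  FOLLOW[S]={$,c}  FOLLOW[A]={c}  FOLLOW[B]={$,c}

FOLLOW(S) = ["$", "c"]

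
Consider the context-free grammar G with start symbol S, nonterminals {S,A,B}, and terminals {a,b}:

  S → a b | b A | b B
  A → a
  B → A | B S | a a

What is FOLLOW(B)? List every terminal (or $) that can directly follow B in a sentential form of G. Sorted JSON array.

FIRST sets, iterate to fixpoint:
pass 1:
  A via A→a: +{a}
  B via B→A: +{a}
  S via S→a b: +{a}
  S via S→b A: +{b}
  FIRST[S]={a,b}  FIRST[A]={a}  FIRST[B]={a}
pass 2: (stable)
  FIRST[S]={a,b}  FIRST[A]={a}  FIRST[B]={a}

FOLLOW iteration:
initialize: $ ∈ FOLLOW(S)
[1]
  B→B S: FOLLOW(B) ⊇ FIRST(S) = {a,b}; new: +{a,b}
  B→B S: FOLLOW(S) ⊇ FOLLOW(B) ⊇ {a,b}; new: +{a,b}
  S→b A: FOLLOW(A) ⊇ FOLLOW(S) ⊇ {$,a,b}; new: +{$,a,b}
  S→b B: FOLLOW(B) ⊇ FOLLOW(S) ⊇ {$,a,b}; new: +{$}
  FOLLOW(S)={$,a,b}  FOLLOW(A)={$,a,b}  FOLLOW(B)={$,a,b}
[2] (no change)
  FOLLOW(S)={$,a,b}  FOLLOW(A)={$,a,b}  FOLLOW(B)={$,a,b}

FOLLOW(B) = ["$", "a", "b"]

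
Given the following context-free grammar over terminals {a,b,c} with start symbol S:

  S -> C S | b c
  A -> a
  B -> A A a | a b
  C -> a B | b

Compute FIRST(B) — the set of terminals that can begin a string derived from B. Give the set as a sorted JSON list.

FIRST iteration:
[1]
  A via A→a: +{a}
  B via B→A A a: +{a}
  C via C→a B: +{a}
  C via C→b: +{b}
  S via S→C S: +{a,b}
  FIRST[S]={a,b}  FIRST[A]={a}  FIRST[B]={a}  FIRST[C]={a,b}
[2] (stable)
  FIRST[S]={a,b}  FIRST[A]={a}  FIRST[B]={a}  FIRST[C]={a,b}

FIRST(B) = ["a"]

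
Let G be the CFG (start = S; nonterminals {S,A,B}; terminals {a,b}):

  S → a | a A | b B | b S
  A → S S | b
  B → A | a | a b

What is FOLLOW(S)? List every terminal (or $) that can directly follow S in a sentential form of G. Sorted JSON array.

FIRST iteration:
iter 1:
  A via A→b: +{b}
  B via B→A: +{b}
  B via B→a: +{a}
  S via S→a: +{a}
  S via S→b B: +{b}
  S: {a,b}  A: {b}  B: {a,b}
iter 2:
  A via A→S S: +{a}
  S: {a,b}  A: {a,b}  B: {a,b}
iter 3: (no change)
  S: {a,b}  A: {a,b}  B: {a,b}

FOLLOW sets:
seed FOLLOW(S) with $
[1]
  A→S S: FOLLOW(S) ⊇ FIRST(S) = {a,b}; new: +{a,b}
  S→a A: FOLLOW(A) ⊇ FOLLOW(S) ⊇ {$,a,b}; new: +{$,a,b}
  S→b B: FOLLOW(B) ⊇ FOLLOW(S) ⊇ {$,a,b}; new: +{$,a,b}
  FOLLOW[S]={$,a,b}  FOLLOW[A]={$,a,b}  FOLLOW[B]={$,a,b}
[2] (stable)
  FOLLOW[S]={$,a,b}  FOLLOW[A]={$,a,b}  FOLLOW[B]={$,a,b}

FOLLOW(S) = ["$", "a", "b"]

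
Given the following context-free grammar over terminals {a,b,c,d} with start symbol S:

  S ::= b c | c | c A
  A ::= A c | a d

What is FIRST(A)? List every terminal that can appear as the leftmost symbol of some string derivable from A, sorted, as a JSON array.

Compute FIRST by fixpoint:
pass 1:
  A via A→a d: +{a}
  S via S→b c: +{b}
  S via S→c: +{c}
  FIRST[S]={b,c}  FIRST[A]={a}
pass 2: done
  FIRST[S]={b,c}  FIRST[A]={a}

FIRST(A) = ["a"]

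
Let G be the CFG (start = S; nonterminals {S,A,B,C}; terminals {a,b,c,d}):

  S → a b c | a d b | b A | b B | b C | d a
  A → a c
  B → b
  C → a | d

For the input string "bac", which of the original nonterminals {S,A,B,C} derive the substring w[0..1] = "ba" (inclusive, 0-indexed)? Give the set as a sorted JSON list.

CNF form of G:
  S -> T0 X4 | T0 X5 | T2 A | T2 B | T2 C | T3 T0
  A -> T0 T1
  B -> b
  C -> a | d
  T0 -> a
  T1 -> c
  T2 -> b
  T3 -> d
  X4 -> T2 T1
  X5 -> T3 T2

Fill CYK table bottom-up — only the sub-triangle for w[0..1]:
  [0..0]={B,T2}  "b"  orig:{B}
  [1..1]={C,T0}  "a"  orig:{C}
  [0..1]={S}  "ba"

Original NTs in T[0,1] deriving "ba": ["S"]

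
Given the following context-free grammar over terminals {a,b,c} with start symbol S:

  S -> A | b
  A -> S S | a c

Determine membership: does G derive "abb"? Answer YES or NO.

CNF form of G:
  S -> S S | T0 T1 | b
  A -> S S | T0 T1
  T0 -> a
  T1 -> c

CYK fill:
  [0..0]={T0}  "a"  orig:{}
  [1..1]={S}  "b"
  [2..2]={S}  "b"
  [0..1]=∅  "ab"
  [1..2]={A,S}  "bb"
  [0..2]=∅  "abb"

S ∉ T[0,2] ⇒ NO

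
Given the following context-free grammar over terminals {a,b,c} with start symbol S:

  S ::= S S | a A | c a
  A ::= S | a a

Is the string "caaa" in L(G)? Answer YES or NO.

CNF form of G:
  S -> S S | T0 A | T1 T0
  A -> S S | T0 A | T0 T0 | T1 T0
  T0 -> a
  T1 -> c

Fill CYK table bottom-up:
  [0..0]={T1}  "c"  orig:{}
  [1..1]={T0}  "a"  orig:{}
  [2..2]={T0}  "a"  orig:{}
  [3..3]={T0}  "a"  orig:{}
  [0..1]={A,S}  "ca"
  [1..2]={A}  "aa"
  [2..3]={A}  "aa"
  [0..2]=∅  "caa"
  [1..3]={A,S}  "aaa"
  [0..3]=∅  "caaa"

S ∉ T[0,3] ⇒ NO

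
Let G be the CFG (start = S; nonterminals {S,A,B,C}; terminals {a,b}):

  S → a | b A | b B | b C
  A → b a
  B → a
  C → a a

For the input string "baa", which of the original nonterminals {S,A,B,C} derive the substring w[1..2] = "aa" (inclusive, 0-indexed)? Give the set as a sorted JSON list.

CNF form of G:
  S -> T0 A | T0 B | T0 C | a
  A -> T0 T1
  B -> a
  C -> T1 T1
  T0 -> b
  T1 -> a

Fill CYK table bottom-up (cells [i..j] with 1 ≤ i ≤ j ≤ 2 only):
  cell(1,1) a: {B,S,T1}  orig:{B,S}
  cell(2,2) a: {B,S,T1}  orig:{B,S}
  cell(1,2) aa: {C}

Original NTs in T[1,2] deriving "aa": ["C"]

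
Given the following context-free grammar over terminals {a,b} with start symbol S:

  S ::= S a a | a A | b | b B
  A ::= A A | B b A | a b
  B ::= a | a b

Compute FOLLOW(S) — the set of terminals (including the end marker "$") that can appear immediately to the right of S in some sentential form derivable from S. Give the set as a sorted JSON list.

FIRST iteration:
pass 1:
  A via A→a b: +{a}
  B via B→a: +{a}
  S via S→a A: +{a}
  S via S→b: +{b}
  S: {a,b}  A: {a}  B: {a}
pass 2: — fixpoint
  S: {a,b}  A: {a}  B: {a}

FOLLOW iteration:
initialize: $ ∈ FOLLOW(S)
[1]
  A→A A: FOLLOW(A) ⊇ FIRST(A) = {a}; new: +{a}
  A→B b A: FOLLOW(B) ⊇ FIRST(b) = {b}; new: +{b}
  S→S a a: FOLLOW(S) ⊇ FIRST(a) = {a}; new: +{a}
  S→a A: FOLLOW(A) ⊇ FOLLOW(S) ⊇ {$,a}; new: +{$}
  S→b B: FOLLOW(B) ⊇ FOLLOW(S) ⊇ {$,a}; new: +{$,a}
  FOLLOW(S)={$,a}  FOLLOW(A)={$,a}  FOLLOW(B)={$,a,b}
[2] done
  FOLLOW(S)={$,a}  FOLLOW(A)={$,a}  FOLLOW(B)={$,a,b}

FOLLOW(S) = ["$", "a"]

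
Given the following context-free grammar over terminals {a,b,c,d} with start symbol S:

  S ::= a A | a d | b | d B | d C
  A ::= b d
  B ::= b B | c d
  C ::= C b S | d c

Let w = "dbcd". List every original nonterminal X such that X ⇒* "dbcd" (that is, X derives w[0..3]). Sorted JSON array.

CNF form of G:
  S -> T1 B | T1 C | T3 A | T3 T1 | b
  A -> T0 T1
  B -> T0 B | T2 T1
  C -> C X4 | T1 T2
  T0 -> b
  T1 -> d
  T2 -> c
  T3 -> a
  X4 -> T0 S

CYK table (by increasing span) — only the sub-triangle for w[0..3]:
  [0..0]={T1}  "d"  orig:{}
  [1..1]={S,T0}  "b"  orig:{S}
  [2..2]={T2}  "c"  orig:{}
  [3..3]={T1}  "d"  orig:{}
  [0..1]=∅  "db"
  [1..2]=∅  "bc"
  [2..3]={B}  "cd"
  [0..2]=∅  "dbc"
  [1..3]={B}  "bcd"
  [0..3]={S}  "dbcd"

Original NTs in T[0,3] deriving "dbcd": ["S"]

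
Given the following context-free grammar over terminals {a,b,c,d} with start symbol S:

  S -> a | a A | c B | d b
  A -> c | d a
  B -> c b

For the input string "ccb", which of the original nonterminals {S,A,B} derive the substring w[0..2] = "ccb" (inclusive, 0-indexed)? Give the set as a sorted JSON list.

CNF form of G:
  S -> T0 T3 | T1 A | T2 B | a
  A -> T0 T1 | c
  B -> T2 T3
  T0 -> d
  T1 -> a
  T2 -> c
  T3 -> b

CYK table (by increasing span) (cells [i..j] with 0 ≤ i ≤ j ≤ 2 only):
  T[0,0] 'c' = {A,T2}  orig:{A}
  T[1,1] 'c' = {A,T2}  orig:{A}
  T[2,2] 'b' = {T3}  orig:{}
  T[0,1] 'cc' = ∅
  T[1,2] 'cb' = {B}
  T[0,2] 'ccb' = {S}

Original NTs in T[0,2] deriving "ccb": ["S"]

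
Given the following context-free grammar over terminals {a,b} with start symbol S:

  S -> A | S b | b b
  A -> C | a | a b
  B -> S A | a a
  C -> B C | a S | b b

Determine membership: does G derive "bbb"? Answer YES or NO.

Convert to CNF:
  S -> B C | S T1 | T0 S | T0 T1 | T1 T1 | a
  A -> B C | T0 S | T0 T1 | T1 T1 | a
  B -> S A | T0 T0
  C -> B C | T0 S | T1 T1
  T0 -> a
  T1 -> b

Fill CYK table bottom-up:
  cell(0,0) b: {T1}  orig:{}
  cell(1,1) b: {T1}  orig:{}
  cell(2,2) b: {T1}  orig:{}
  cell(0,1) bb: {A,C,S}
  cell(1,2) bb: {A,C,S}
  cell(0,2) bbb: {S}

S ∈ T[0,2] ⇒ YES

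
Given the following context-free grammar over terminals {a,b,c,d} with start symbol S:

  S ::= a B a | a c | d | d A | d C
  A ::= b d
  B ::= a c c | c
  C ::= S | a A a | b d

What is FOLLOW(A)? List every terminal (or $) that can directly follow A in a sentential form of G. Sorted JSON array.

Compute FIRST by fixpoint:
pass 1:
  A via A→b d: +{b}
  B via B→a c c: +{a}
  B via B→c: +{c}
  C via C→a A a: +{a}
  C via C→b d: +{b}
  S via S→a B a: +{a}
  S via S→d: +{d}
  FIRST(S)={a,d}  FIRST(A)={b}  FIRST(B)={a,c}  FIRST(C)={a,b}
pass 2:
  C via C→S: +{d}
  FIRST(S)={a,d}  FIRST(A)={b}  FIRST(B)={a,c}  FIRST(C)={a,b,d}
pass 3: (no change)
  FIRST(S)={a,d}  FIRST(A)={b}  FIRST(B)={a,c}  FIRST(C)={a,b,d}

Compute FOLLOW by fixpoint:
FOLLOW(S) := {$}
round 1:
  C→a A a: FOLLOW(A) ⊇ FIRST(a) = {a}; new: +{a}
  S→a B a: FOLLOW(B) ⊇ FIRST(a) = {a}; new: +{a}
  S→d A: FOLLOW(A) ⊇ FOLLOW(S) ⊇ {$}; new: +{$}
  S→d C: FOLLOW(C) ⊇ FOLLOW(S) ⊇ {$}; new: +{$}
  FOLLOW[S]={$}  FOLLOW[A]={$,a}  FOLLOW[B]={a}  FOLLOW[C]={$}
round 2: (stable)
  FOLLOW[S]={$}  FOLLOW[A]={$,a}  FOLLOW[B]={a}  FOLLOW[C]={$}

FOLLOW(A) = ["$", "a"]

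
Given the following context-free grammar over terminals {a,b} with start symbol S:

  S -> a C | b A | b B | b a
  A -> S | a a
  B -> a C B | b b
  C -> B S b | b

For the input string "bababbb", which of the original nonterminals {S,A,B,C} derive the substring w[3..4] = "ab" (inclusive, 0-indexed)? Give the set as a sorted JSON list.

Convert to CNF:
  S -> T0 C | T1 A | T1 B | T1 T0
  A -> T0 C | T0 T0 | T1 A | T1 B | T1 T0
  B -> T0 X2 | T1 T1
  C -> B X3 | b
  T0 -> a
  T1 -> b
  X2 -> C B
  X3 -> S T1

CYK table (by increasing span) (cells [i..j] with 3 ≤ i ≤ j ≤ 4 only):
  [3..3]={T0}  "a"  orig:{}
  [4..4]={C,T1}  "b"  orig:{C}
  [3..4]={A,S}  "ab"

Original NTs in T[3,4] deriving "ab": ["A", "S"]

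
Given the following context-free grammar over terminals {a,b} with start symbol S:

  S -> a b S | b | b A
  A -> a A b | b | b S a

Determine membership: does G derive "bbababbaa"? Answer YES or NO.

Convert to CNF:
  S -> T0 X4 | T1 A | b
  A -> T0 X2 | T1 X3 | b
  T0 -> a
  T1 -> b
  X2 -> A T1
  X3 -> S T0
  X4 -> T1 S

CYK table (by increasing span):
  [0..0]={A,S,T1}  "b"  orig:{A,S}
  [1..1]={A,S,T1}  "b"  orig:{A,S}
  [2..2]={T0}  "a"  orig:{}
  [3..3]={A,S,T1}  "b"  orig:{A,S}
  [4..4]={T0}  "a"  orig:{}
  [5..5]={A,S,T1}  "b"  orig:{A,S}
  [6..6]={A,S,T1}  "b"  orig:{A,S}
  [7..7]={T0}  "a"  orig:{}
  [8..8]={T0}  "a"  orig:{}
  [0..1]={S,X2,X4}  "bb"  orig:{S}
  [1..2]={X3}  "ba"  orig:{}
  [2..3]=∅  "ab"
  [3..4]={X3}  "ba"  orig:{}
  [4..5]=∅  "ab"
  [5..6]={S,X2,X4}  "bb"  orig:{S}
  [6..7]={X3}  "ba"  orig:{}
  [7..8]=∅  "aa"
  [0..2]={A,X3}  "bba"  orig:{A}
  [1..3]=∅  "bab"
  [2..4]=∅  "aba"
  [3..5]=∅  "bab"
  [4..6]={A,S}  "abb"
  [5..7]={A,X3}  "bba"  orig:{A}
  [6..8]=∅  "baa"
  [0..3]={X2}  "bbab"  orig:{}
  [1..4]=∅  "baba"
  [2..5]=∅  "abab"
  [3..6]={S,X4}  "babb"  orig:{S}
  [4..7]={X3}  "abba"  orig:{}
  [5..8]=∅  "bbaa"
  [0..4]=∅  "bbaba"
  [1..5]=∅  "babab"
  [2..6]={S}  "ababb"
  [3..7]={A,X3}  "babba"  orig:{A}
  [4..8]=∅  "abbaa"
  [0..5]=∅  "bbabab"
  [1..6]={X4}  "bababb"  orig:{}
  [2..7]={X3}  "ababba"  orig:{}
  [3..8]=∅  "babbaa"
  [0..6]=∅  "bbababb"
  [1..7]={A}  "bababba"
  [2..8]=∅  "ababbaa"
  [0..7]={S}  "bbababba"
  [1..8]=∅  "bababbaa"
  [0..8]={X3}  "bbababbaa"  orig:{}

S ∉ T[0,8] ⇒ NO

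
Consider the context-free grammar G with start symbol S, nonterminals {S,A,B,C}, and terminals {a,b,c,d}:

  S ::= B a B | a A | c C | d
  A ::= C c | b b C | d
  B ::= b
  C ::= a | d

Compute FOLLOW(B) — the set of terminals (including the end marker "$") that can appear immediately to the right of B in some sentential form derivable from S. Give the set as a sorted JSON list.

FIRST iteration:
[1]
  A via A→b b C: +{b}
  A via A→d: +{d}
  B via B→b: +{b}
  C via C→a: +{a}
  C via C→d: +{d}
  S via S→B a B: +{b}
  S via S→a A: +{a}
  S via S→c C: +{c}
  S via S→d: +{d}
  FIRST(S)={a,b,c,d}  FIRST(A)={b,d}  FIRST(B)={b}  FIRST(C)={a,d}
[2]
  A via A→C c: +{a}
  FIRST(S)={a,b,c,d}  FIRST(A)={a,b,d}  FIRST(B)={b}  FIRST(C)={a,d}
[3] done
  FIRST(S)={a,b,c,d}  FIRST(A)={a,b,d}  FIRST(B)={b}  FIRST(C)={a,d}

FOLLOW iteration:
FOLLOW(S) := {$}
pass 1:
  A→C c: FOLLOW(C) ⊇ FIRST(c) = {c}; new: +{c}
  S→B a B: FOLLOW(B) ⊇ FIRST(a) = {a}; new: +{a}
  S→B a B: FOLLOW(B) ⊇ FOLLOW(S) ⊇ {$}; new: +{$}
  S→a A: FOLLOW(A) ⊇ FOLLOW(S) ⊇ {$}; new: +{$}
  S→c C: FOLLOW(C) ⊇ FOLLOW(S) ⊇ {$}; new: +{$}
  S: {$}  A: {$}  B: {$,a}  C: {$,c}
pass 2: — fixpoint
  S: {$}  A: {$}  B: {$,a}  C: {$,c}

FOLLOW(B) = ["$", "a"]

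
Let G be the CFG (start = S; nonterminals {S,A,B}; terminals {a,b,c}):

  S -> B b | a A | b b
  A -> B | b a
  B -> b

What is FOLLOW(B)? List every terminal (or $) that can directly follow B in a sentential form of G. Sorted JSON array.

FIRST sets, iterate to fixpoint:
iter 1:
  A via A→b a: +{b}
  B via B→b: +{b}
  S via S→B b: +{b}
  S via S→a A: +{a}
  FIRST(S)={a,b}  FIRST(A)={b}  FIRST(B)={b}
iter 2: (no change)
  FIRST(S)={a,b}  FIRST(A)={b}  FIRST(B)={b}

Compute FOLLOW by fixpoint:
initialize: $ ∈ FOLLOW(S)
round 1:
  S→B b: FOLLOW(B) ⊇ FIRST(b) = {b}; new: +{b}
  S→a A: FOLLOW(A) ⊇ FOLLOW(S) ⊇ {$}; new: +{$}
  FOLLOW[S]={$}  FOLLOW[A]={$}  FOLLOW[B]={b}
round 2:
  A→B: FOLLOW(B) ⊇ FOLLOW(A) ⊇ {$}; new: +{$}
  FOLLOW[S]={$}  FOLLOW[A]={$}  FOLLOW[B]={$,b}
round 3: done
  FOLLOW[S]={$}  FOLLOW[A]={$}  FOLLOW[B]={$,b}

FOLLOW(B) = ["$", "b"]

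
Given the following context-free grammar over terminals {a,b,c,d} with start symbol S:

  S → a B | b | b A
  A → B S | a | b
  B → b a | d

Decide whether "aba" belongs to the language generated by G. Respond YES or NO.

CNF form of G:
  S -> T0 A | T1 B | b
  A -> B S | a | b
  B -> T0 T1 | d
  T0 -> b
  T1 -> a

CYK fill:
  cell(0,0) a: {A,T1}  orig:{A}
  cell(1,1) b: {A,S,T0}  orig:{A,S}
  cell(2,2) a: {A,T1}  orig:{A}
  cell(0,1) ab: ∅
  cell(1,2) ba: {B,S}
  cell(0,2) aba: {S}

S ∈ T[0,2] ⇒ YES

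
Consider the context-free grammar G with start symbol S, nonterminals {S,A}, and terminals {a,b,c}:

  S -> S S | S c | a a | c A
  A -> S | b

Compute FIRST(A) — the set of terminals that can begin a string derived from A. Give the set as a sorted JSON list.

FIRST iteration:
iter 1:
  A via A→b: +{b}
  S via S→a a: +{a}
  S via S→c A: +{c}
  S: {a,c}  A: {b}
iter 2:
  A via A→S: +{a,c}
  S: {a,c}  A: {a,b,c}
iter 3: (no change)
  S: {a,c}  A: {a,b,c}

FIRST(A) = ["a", "b", "c"]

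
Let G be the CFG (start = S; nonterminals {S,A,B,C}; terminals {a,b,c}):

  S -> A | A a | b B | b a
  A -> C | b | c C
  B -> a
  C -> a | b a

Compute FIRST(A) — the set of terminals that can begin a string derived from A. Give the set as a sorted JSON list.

Compute FIRST by fixpoint:
iter 1:
  A via A→b: +{b}
  A via A→c C: +{c}
  B via B→a: +{a}
  C via C→a: +{a}
  C via C→b a: +{b}
  S via S→A: +{b,c}
  FIRST[S]={b,c}  FIRST[A]={b,c}  FIRST[B]={a}  FIRST[C]={a,b}
iter 2:
  A via A→C: +{a}
  S via S→A: +{a}
  FIRST[S]={a,b,c}  FIRST[A]={a,b,c}  FIRST[B]={a}  FIRST[C]={a,b}
iter 3: (no change)
  FIRST[S]={a,b,c}  FIRST[A]={a,b,c}  FIRST[B]={a}  FIRST[C]={a,b}

FIRST(A) = ["a", "b", "c"]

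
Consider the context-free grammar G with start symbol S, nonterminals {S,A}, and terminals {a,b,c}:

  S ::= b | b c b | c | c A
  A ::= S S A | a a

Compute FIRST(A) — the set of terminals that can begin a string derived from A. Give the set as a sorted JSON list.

Compute FIRST by fixpoint:
pass 1:
  A via A→a a: +{a}
  S via S→b: +{b}
  S via S→c: +{c}
  FIRST[S]={b,c}  FIRST[A]={a}
pass 2:
  A via A→S S A: +{b,c}
  FIRST[S]={b,c}  FIRST[A]={a,b,c}
pass 3: — fixpoint
  FIRST[S]={b,c}  FIRST[A]={a,b,c}

FIRST(A) = ["a", "b", "c"]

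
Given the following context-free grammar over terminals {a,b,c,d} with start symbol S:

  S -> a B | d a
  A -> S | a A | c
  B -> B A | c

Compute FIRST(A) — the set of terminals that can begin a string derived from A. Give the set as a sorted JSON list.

FIRST sets, iterate to fixpoint:
iter 1:
  A via A→a A: +{a}
  A via A→c: +{c}
  B via B→c: +{c}
  S via S→a B: +{a}
  S via S→d a: +{d}
  FIRST(S)={a,d}  FIRST(A)={a,c}  FIRST(B)={c}
iter 2:
  A via A→S: +{d}
  FIRST(S)={a,d}  FIRST(A)={a,c,d}  FIRST(B)={c}
iter 3: (stable)
  FIRST(S)={a,d}  FIRST(A)={a,c,d}  FIRST(B)={c}

FIRST(A) = ["a", "c", "d"]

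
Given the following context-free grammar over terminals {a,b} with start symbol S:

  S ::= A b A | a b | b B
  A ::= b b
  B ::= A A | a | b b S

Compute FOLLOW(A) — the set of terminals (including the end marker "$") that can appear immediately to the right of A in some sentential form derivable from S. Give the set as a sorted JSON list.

Compute FIRST by fixpoint:
iter 1:
  A via A→b b: +{b}
  B via B→A A: +{b}
  B via B→a: +{a}
  S via S→A b A: +{b}
  S via S→a b: +{a}
  S: {a,b}  A: {b}  B: {a,b}
iter 2: — fixpoint
  S: {a,b}  A: {b}  B: {a,b}

FOLLOW sets:
seed FOLLOW(S) with $
pass 1:
  B→A A: FOLLOW(A) ⊇ FIRST(A) = {b}; new: +{b}
  S→A b A: FOLLOW(A) ⊇ FOLLOW(S) ⊇ {$}; new: +{$}
  S→b B: FOLLOW(B) ⊇ FOLLOW(S) ⊇ {$}; new: +{$}
  FOLLOW(S)={$}  FOLLOW(A)={$,b}  FOLLOW(B)={$}
pass 2: (stable)
  FOLLOW(S)={$}  FOLLOW(A)={$,b}  FOLLOW(B)={$}

FOLLOW(A) = ["$", "b"]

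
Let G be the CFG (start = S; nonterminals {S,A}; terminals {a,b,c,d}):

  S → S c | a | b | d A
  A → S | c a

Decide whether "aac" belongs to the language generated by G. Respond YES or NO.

CNF form of G:
  S -> S T0 | T2 A | a | b
  A -> S T0 | T0 T1 | T2 A | a | b
  T0 -> c
  T1 -> a
  T2 -> d

CYK table (by increasing span):
  [0..0]={A,S,T1}  "a"  orig:{A,S}
  [1..1]={A,S,T1}  "a"  orig:{A,S}
  [2..2]={T0}  "c"  orig:{}
  [0..1]=∅  "aa"
  [1..2]={A,S}  "ac"
  [0..2]=∅  "aac"

S ∉ T[0,2] ⇒ NO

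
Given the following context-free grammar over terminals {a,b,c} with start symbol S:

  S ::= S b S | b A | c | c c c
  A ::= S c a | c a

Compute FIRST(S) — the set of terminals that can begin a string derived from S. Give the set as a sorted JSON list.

FIRST iteration:
[1]
  A via A→c a: +{c}
  S via S→b A: +{b}
  S via S→c: +{c}
  S: {b,c}  A: {c}
[2]
  A via A→S c a: +{b}
  S: {b,c}  A: {b,c}
[3] (no change)
  S: {b,c}  A: {b,c}

FIRST(S) = ["b", "c"]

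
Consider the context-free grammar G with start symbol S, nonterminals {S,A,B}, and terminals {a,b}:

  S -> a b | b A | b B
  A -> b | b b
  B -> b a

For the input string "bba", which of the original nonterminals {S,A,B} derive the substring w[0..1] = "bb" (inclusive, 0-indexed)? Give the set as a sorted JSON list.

Convert to CNF:
  S -> T0 A | T0 B | T1 T0
  A -> T0 T0 | b
  B -> T0 T1
  T0 -> b
  T1 -> a

Fill CYK table bottom-up (cells [i..j] with 0 ≤ i ≤ j ≤ 1 only):
  [0..0]={A,T0}  "b"  orig:{A}
  [1..1]={A,T0}  "b"  orig:{A}
  [0..1]={A,S}  "bb"

Original NTs in T[0,1] deriving "bb": ["A", "S"]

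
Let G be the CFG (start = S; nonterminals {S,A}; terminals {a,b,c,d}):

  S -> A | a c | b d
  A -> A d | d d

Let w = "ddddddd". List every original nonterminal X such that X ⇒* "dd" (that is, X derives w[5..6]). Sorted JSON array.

CNF form of G:
  S -> A T0 | T0 T0 | T1 T2 | T3 T0
  A -> A T0 | T0 T0
  T0 -> d
  T1 -> a
  T2 -> c
  T3 -> b

Fill CYK table bottom-up — only the sub-triangle for w[5..6]:
  T[5,5] 'd' = {T0}  orig:{}
  T[6,6] 'd' = {T0}  orig:{}
  T[5,6] 'dd' = {A,S}

Original NTs in T[5,6] deriving "dd": ["A", "S"]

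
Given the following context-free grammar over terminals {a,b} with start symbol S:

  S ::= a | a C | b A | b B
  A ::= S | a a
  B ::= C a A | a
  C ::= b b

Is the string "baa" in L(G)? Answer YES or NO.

CNF form of G:
  S -> T0 C | T1 A | T1 B | a
  A -> T0 C | T0 T0 | T1 A | T1 B | a
  B -> C X2 | a
  C -> T1 T1
  T0 -> a
  T1 -> b
  X2 -> T0 A

Fill CYK table bottom-up:
  T[0,0] 'b' = {T1}  orig:{}
  T[1,1] 'a' = {A,B,S,T0}  orig:{A,B,S}
  T[2,2] 'a' = {A,B,S,T0}  orig:{A,B,S}
  T[0,1] 'ba' = {A,S}
  T[1,2] 'aa' = {A,X2}  orig:{A}
  T[0,2] 'baa' = {A,S}

S ∈ T[0,2] ⇒ YES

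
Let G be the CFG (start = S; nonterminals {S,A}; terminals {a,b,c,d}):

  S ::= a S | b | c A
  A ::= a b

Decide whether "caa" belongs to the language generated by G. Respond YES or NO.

CNF form of G:
  S -> T0 S | T2 A | b
  A -> T0 T1
  T0 -> a
  T1 -> b
  T2 -> c

CYK table (by increasing span):
  cell(0,0) c: {T2}  orig:{}
  cell(1,1) a: {T0}  orig:{}
  cell(2,2) a: {T0}  orig:{}
  cell(0,1) ca: ∅
  cell(1,2) aa: ∅
  cell(0,2) caa: ∅

S ∉ T[0,2] ⇒ NO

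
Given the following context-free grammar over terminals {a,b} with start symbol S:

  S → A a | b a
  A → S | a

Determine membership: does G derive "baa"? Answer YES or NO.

Convert to CNF:
  S -> A T0 | T1 T0
  A -> A T0 | T1 T0 | a
  T0 -> a
  T1 -> b

CYK fill:
  cell(0,0) b: {T1}  orig:{}
  cell(1,1) a: {A,T0}  orig:{A}
  cell(2,2) a: {A,T0}  orig:{A}
  cell(0,1) ba: {A,S}
  cell(1,2) aa: {A,S}
  cell(0,2) baa: {A,S}

S ∈ T[0,2] ⇒ YES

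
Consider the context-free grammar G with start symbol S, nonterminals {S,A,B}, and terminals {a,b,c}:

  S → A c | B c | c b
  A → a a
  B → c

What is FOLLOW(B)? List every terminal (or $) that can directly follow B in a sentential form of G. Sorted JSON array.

Compute FIRST by fixpoint:
round 1:
  A via A→a a: +{a}
  B via B→c: +{c}
  S via S→A c: +{a}
  S via S→B c: +{c}
  S: {a,c}  A: {a}  B: {c}
round 2: — fixpoint
  S: {a,c}  A: {a}  B: {c}

FOLLOW sets:
FOLLOW(S) := {$}
round 1:
  S→A c: FOLLOW(A) ⊇ FIRST(c) = {c}; new: +{c}
  S→B c: FOLLOW(B) ⊇ FIRST(c) = {c}; new: +{c}
  S: {$}  A: {c}  B: {c}
round 2: (stable)
  S: {$}  A: {c}  B: {c}

FOLLOW(B) = ["c"]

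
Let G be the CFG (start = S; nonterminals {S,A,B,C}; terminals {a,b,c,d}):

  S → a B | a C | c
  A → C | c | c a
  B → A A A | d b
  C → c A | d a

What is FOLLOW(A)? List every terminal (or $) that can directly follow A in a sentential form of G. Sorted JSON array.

Compute FIRST by fixpoint:
[1]
  A via A→c: +{c}
  B via B→A A A: +{c}
  B via B→d b: +{d}
  C via C→c A: +{c}
  C via C→d a: +{d}
  S via S→a B: +{a}
  S via S→c: +{c}
  FIRST[S]={a,c}  FIRST[A]={c}  FIRST[B]={c,d}  FIRST[C]={c,d}
[2]
  A via A→C: +{d}
  FIRST[S]={a,c}  FIRST[A]={c,d}  FIRST[B]={c,d}  FIRST[C]={c,d}
[3] (no change)
  FIRST[S]={a,c}  FIRST[A]={c,d}  FIRST[B]={c,d}  FIRST[C]={c,d}

FOLLOW sets:
initialize: $ ∈ FOLLOW(S)
round 1:
  B→A A A: FOLLOW(A) ⊇ FIRST(A) = {c,d}; new: +{c,d}
  S→a B: FOLLOW(B) ⊇ FOLLOW(S) ⊇ {$}; new: +{$}
  S→a C: FOLLOW(C) ⊇ FOLLOW(S) ⊇ {$}; new: +{$}
  S: {$}  A: {c,d}  B: {$}  C: {$}
round 2:
  A→C: FOLLOW(C) ⊇ FOLLOW(A) ⊇ {c,d}; new: +{c,d}
  B→A A A: FOLLOW(A) ⊇ FOLLOW(B) ⊇ {$}; new: +{$}
  S: {$}  A: {$,c,d}  B: {$}  C: {$,c,d}
round 3: done
  S: {$}  A: {$,c,d}  B: {$}  C: {$,c,d}

FOLLOW(A) = ["$", "c", "d"]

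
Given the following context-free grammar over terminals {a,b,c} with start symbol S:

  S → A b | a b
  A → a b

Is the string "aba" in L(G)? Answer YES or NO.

CNF form of G:
  S -> A T1 | T0 T1
  A -> T0 T1
  T0 -> a
  T1 -> b

CYK fill:
  T[0,0] 'a' = {T0}  orig:{}
  T[1,1] 'b' = {T1}  orig:{}
  T[2,2] 'a' = {T0}  orig:{}
  T[0,1] 'ab' = {A,S}
  T[1,2] 'ba' = ∅
  T[0,2] 'aba' = ∅

S ∉ T[0,2] ⇒ NO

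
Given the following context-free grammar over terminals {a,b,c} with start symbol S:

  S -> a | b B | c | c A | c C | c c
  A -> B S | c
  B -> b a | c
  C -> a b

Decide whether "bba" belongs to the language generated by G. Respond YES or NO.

Convert to CNF:
  S -> T0 B | T2 A | T2 C | T2 T2 | a | c
  A -> B S | c
  B -> T0 T1 | c
  C -> T1 T0
  T0 -> b
  T1 -> a
  T2 -> c

CYK fill:
  cell(0,0) b: {T0}  orig:{}
  cell(1,1) b: {T0}  orig:{}
  cell(2,2) a: {S,T1}  orig:{S}
  cell(0,1) bb: ∅
  cell(1,2) ba: {B}
  cell(0,2) bba: {S}

S ∈ T[0,2] ⇒ YES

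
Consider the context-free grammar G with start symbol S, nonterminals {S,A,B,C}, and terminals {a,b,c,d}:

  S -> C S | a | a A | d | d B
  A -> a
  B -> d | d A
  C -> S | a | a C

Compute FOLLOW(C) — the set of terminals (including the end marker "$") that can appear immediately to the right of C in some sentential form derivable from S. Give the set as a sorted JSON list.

FIRST iteration:
iter 1:
  A via A→a: +{a}
  B via B→d: +{d}
  C via C→a: +{a}
  S via S→C S: +{a}
  S via S→d: +{d}
  FIRST(S)={a,d}  FIRST(A)={a}  FIRST(B)={d}  FIRST(C)={a}
iter 2:
  C via C→S: +{d}
  FIRST(S)={a,d}  FIRST(A)={a}  FIRST(B)={d}  FIRST(C)={a,d}
iter 3: done
  FIRST(S)={a,d}  FIRST(A)={a}  FIRST(B)={d}  FIRST(C)={a,d}

FOLLOW iteration:
FOLLOW(S) := {$}
round 1:
  S→C S: FOLLOW(C) ⊇ FIRST(S) = {a,d}; new: +{a,d}
  S→a A: FOLLOW(A) ⊇ FOLLOW(S) ⊇ {$}; new: +{$}
  S→d B: FOLLOW(B) ⊇ FOLLOW(S) ⊇ {$}; new: +{$}
  FOLLOW(S)={$}  FOLLOW(A)={$}  FOLLOW(B)={$}  FOLLOW(C)={a,d}
round 2:
  C→S: FOLLOW(S) ⊇ FOLLOW(C) ⊇ {a,d}; new: +{a,d}
  S→a A: FOLLOW(A) ⊇ FOLLOW(S) ⊇ {$,a,d}; new: +{a,d}
  S→d B: FOLLOW(B) ⊇ FOLLOW(S) ⊇ {$,a,d}; new: +{a,d}
  FOLLOW(S)={$,a,d}  FOLLOW(A)={$,a,d}  FOLLOW(B)={$,a,d}  FOLLOW(C)={a,d}
round 3: done
  FOLLOW(S)={$,a,d}  FOLLOW(A)={$,a,d}  FOLLOW(B)={$,a,d}  FOLLOW(C)={a,d}

FOLLOW(C) = ["a", "d"]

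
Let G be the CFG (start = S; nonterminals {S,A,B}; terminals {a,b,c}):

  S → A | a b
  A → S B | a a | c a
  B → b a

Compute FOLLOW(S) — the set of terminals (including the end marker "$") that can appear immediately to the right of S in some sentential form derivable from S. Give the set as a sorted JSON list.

FIRST iteration:
[1]
  A via A→a a: +{a}
  A via A→c a: +{c}
  B via B→b a: +{b}
  S via S→A: +{a,c}
  FIRST[S]={a,c}  FIRST[A]={a,c}  FIRST[B]={b}
[2] done
  FIRST[S]={a,c}  FIRST[A]={a,c}  FIRST[B]={b}

FOLLOW sets:
initialize: $ ∈ FOLLOW(S)
round 1:
  A→S B: FOLLOW(S) ⊇ FIRST(B) = {b}; new: +{b}
  S→A: FOLLOW(A) ⊇ FOLLOW(S) ⊇ {$,b}; new: +{$,b}
  FOLLOW[S]={$,b}  FOLLOW[A]={$,b}  FOLLOW[B]={}
round 2:
  A→S B: FOLLOW(B) ⊇ FOLLOW(A) ⊇ {$,b}; new: +{$,b}
  FOLLOW[S]={$,b}  FOLLOW[A]={$,b}  FOLLOW[B]={$,b}
round 3: (no change)
  FOLLOW[S]={$,b}  FOLLOW[A]={$,b}  FOLLOW[B]={$,b}

FOLLOW(S) = ["$", "b"]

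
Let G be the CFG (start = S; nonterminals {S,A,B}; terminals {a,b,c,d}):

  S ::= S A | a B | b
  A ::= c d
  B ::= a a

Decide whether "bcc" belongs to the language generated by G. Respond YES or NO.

Convert to CNF:
  S -> S A | T2 B | b
  A -> T0 T1
  B -> T2 T2
  T0 -> c
  T1 -> d
  T2 -> a

Fill CYK table bottom-up:
  [0..0]={S}  "b"
  [1..1]={T0}  "c"  orig:{}
  [2..2]={T0}  "c"  orig:{}
  [0..1]=∅  "bc"
  [1..2]=∅  "cc"
  [0..2]=∅  "bcc"

S ∉ T[0,2] ⇒ NO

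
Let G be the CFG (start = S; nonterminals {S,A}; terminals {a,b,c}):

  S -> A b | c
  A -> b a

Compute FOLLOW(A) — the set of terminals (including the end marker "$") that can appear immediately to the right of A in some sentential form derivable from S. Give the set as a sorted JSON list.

FIRST sets, iterate to fixpoint:
round 1:
  A via A→b a: +{b}
  S via S→A b: +{b}
  S via S→c: +{c}
  FIRST(S)={b,c}  FIRST(A)={b}
round 2: (no change)
  FIRST(S)={b,c}  FIRST(A)={b}

Compute FOLLOW by fixpoint:
seed FOLLOW(S) with $
pass 1:
  S→A b: FOLLOW(A) ⊇ FIRST(b) = {b}; new: +{b}
  S: {$}  A: {b}
pass 2: (stable)
  S: {$}  A: {b}

FOLLOW(A) = ["b"]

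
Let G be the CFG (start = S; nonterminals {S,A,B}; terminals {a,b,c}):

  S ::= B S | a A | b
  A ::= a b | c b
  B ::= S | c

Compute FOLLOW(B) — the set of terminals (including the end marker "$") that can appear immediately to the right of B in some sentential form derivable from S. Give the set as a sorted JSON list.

Compute FIRST by fixpoint:
iter 1:
  A via A→a b: +{a}
  A via A→c b: +{c}
  B via B→c: +{c}
  S via S→B S: +{c}
  S via S→a A: +{a}
  S via S→b: +{b}
  FIRST(S)={a,b,c}  FIRST(A)={a,c}  FIRST(B)={c}
iter 2:
  B via B→S: +{a,b}
  FIRST(S)={a,b,c}  FIRST(A)={a,c}  FIRST(B)={a,b,c}
iter 3: — fixpoint
  FIRST(S)={a,b,c}  FIRST(A)={a,c}  FIRST(B)={a,b,c}

FOLLOW sets:
seed FOLLOW(S) with $
pass 1:
  S→B S: FOLLOW(B) ⊇ FIRST(S) = {a,b,c}; new: +{a,b,c}
  S→a A: FOLLOW(A) ⊇ FOLLOW(S) ⊇ {$}; new: +{$}
  FOLLOW(S)={$}  FOLLOW(A)={$}  FOLLOW(B)={a,b,c}
pass 2:
  B→S: FOLLOW(S) ⊇ FOLLOW(B) ⊇ {a,b,c}; new: +{a,b,c}
  S→a A: FOLLOW(A) ⊇ FOLLOW(S) ⊇ {$,a,b,c}; new: +{a,b,c}
  FOLLOW(S)={$,a,b,c}  FOLLOW(A)={$,a,b,c}  FOLLOW(B)={a,b,c}
pass 3: — fixpoint
  FOLLOW(S)={$,a,b,c}  FOLLOW(A)={$,a,b,c}  FOLLOW(B)={a,b,c}

FOLLOW(B) = ["a", "b", "c"]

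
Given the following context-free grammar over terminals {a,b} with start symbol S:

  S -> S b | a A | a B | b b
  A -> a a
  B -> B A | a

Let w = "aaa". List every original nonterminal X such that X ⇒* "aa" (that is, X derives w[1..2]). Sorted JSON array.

CNF form of G:
  S -> S T1 | T0 A | T0 B | T1 T1
  A -> T0 T0
  B -> B A | a
  T0 -> a
  T1 -> b

Fill CYK table bottom-up, restricted to cells inside w[1..2]:
  T[1,1] 'a' = {B,T0}  orig:{B}
  T[2,2] 'a' = {B,T0}  orig:{B}
  T[1,2] 'aa' = {A,S}

Original NTs in T[1,2] deriving "aa": ["A", "S"]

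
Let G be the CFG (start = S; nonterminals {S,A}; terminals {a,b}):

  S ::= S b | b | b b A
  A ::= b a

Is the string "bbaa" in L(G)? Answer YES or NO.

Convert to CNF:
  S -> S T0 | T0 X2 | b
  A -> T0 T1
  T0 -> b
  T1 -> a
  X2 -> T0 A

CYK fill:
  T[0,0] 'b' = {S,T0}  orig:{S}
  T[1,1] 'b' = {S,T0}  orig:{S}
  T[2,2] 'a' = {T1}  orig:{}
  T[3,3] 'a' = {T1}  orig:{}
  T[0,1] 'bb' = {S}
  T[1,2] 'ba' = {A}
  T[2,3] 'aa' = ∅
  T[0,2] 'bba' = {X2}  orig:{}
  T[1,3] 'baa' = ∅
  T[0,3] 'bbaa' = ∅

S ∉ T[0,3] ⇒ NO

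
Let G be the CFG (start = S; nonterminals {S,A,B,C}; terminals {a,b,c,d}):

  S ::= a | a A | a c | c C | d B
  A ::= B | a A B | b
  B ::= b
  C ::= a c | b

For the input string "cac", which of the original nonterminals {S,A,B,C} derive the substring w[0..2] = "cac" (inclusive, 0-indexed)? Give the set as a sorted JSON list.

CNF form of G:
  S -> T0 A | T0 T1 | T1 C | T2 B | a
  A -> T0 X3 | b
  B -> b
  C -> T0 T1 | b
  T0 -> a
  T1 -> c
  T2 -> d
  X3 -> A B

CYK table (by increasing span), restricted to cells inside w[0..2]:
  [0..0]={T1}  "c"  orig:{}
  [1..1]={S,T0}  "a"  orig:{S}
  [2..2]={T1}  "c"  orig:{}
  [0..1]=∅  "ca"
  [1..2]={C,S}  "ac"
  [0..2]={S}  "cac"

Original NTs in T[0,2] deriving "cac": ["S"]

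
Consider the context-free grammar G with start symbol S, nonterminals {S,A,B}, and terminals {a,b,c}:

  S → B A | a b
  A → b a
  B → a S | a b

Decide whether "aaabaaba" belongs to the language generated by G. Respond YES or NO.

CNF form of G:
  S -> B A | T1 T0
  A -> T0 T1
  B -> T1 S | T1 T0
  T0 -> b
  T1 -> a

CYK fill:
  [0..0]={T1}  "a"  orig:{}
  [1..1]={T1}  "a"  orig:{}
  [2..2]={T1}  "a"  orig:{}
  [3..3]={T0}  "b"  orig:{}
  [4..4]={T1}  "a"  orig:{}
  [5..5]={T1}  "a"  orig:{}
  [6..6]={T0}  "b"  orig:{}
  [7..7]={T1}  "a"  orig:{}
  [0..1]=∅  "aa"
  [1..2]=∅  "aa"
  [2..3]={B,S}  "ab"
  [3..4]={A}  "ba"
  [4..5]=∅  "aa"
  [5..6]={B,S}  "ab"
  [6..7]={A}  "ba"
  [0..2]=∅  "aaa"
  [1..3]={B}  "aab"
  [2..4]=∅  "aba"
  [3..5]=∅  "baa"
  [4..6]={B}  "aab"
  [5..7]=∅  "aba"
  [0..3]=∅  "aaab"
  [1..4]=∅  "aaba"
  [2..5]=∅  "abaa"
  [3..6]=∅  "baab"
  [4..7]=∅  "aaba"
  [0..4]=∅  "aaaba"
  [1..5]=∅  "aabaa"
  [2..6]=∅  "abaab"
  [3..7]=∅  "baaba"
  [0..5]=∅  "aaabaa"
  [1..6]=∅  "aabaab"
  [2..7]=∅  "abaaba"
  [0..6]=∅  "aaabaab"
  [1..7]=∅  "aabaaba"
  [0..7]=∅  "aaabaaba"

S ∉ T[0,7] ⇒ NO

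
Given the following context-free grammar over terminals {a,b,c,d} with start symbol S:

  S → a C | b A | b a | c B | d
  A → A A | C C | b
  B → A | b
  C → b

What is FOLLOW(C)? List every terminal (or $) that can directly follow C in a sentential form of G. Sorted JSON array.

FIRST iteration:
round 1:
  A via A→b: +{b}
  B via B→A: +{b}
  C via C→b: +{b}
  S via S→a C: +{a}
  S via S→b A: +{b}
  S via S→c B: +{c}
  S via S→d: +{d}
  FIRST(S)={a,b,c,d}  FIRST(A)={b}  FIRST(B)={b}  FIRST(C)={b}
round 2: (no change)
  FIRST(S)={a,b,c,d}  FIRST(A)={b}  FIRST(B)={b}  FIRST(C)={b}

FOLLOW iteration:
initialize: $ ∈ FOLLOW(S)
round 1:
  A→A A: FOLLOW(A) ⊇ FIRST(A) = {b}; new: +{b}
  A→C C: FOLLOW(C) ⊇ FIRST(C) = {b}; new: +{b}
  S→a C: FOLLOW(C) ⊇ FOLLOW(S) ⊇ {$}; new: +{$}
  S→b A: FOLLOW(A) ⊇ FOLLOW(S) ⊇ {$}; new: +{$}
  S→c B: FOLLOW(B) ⊇ FOLLOW(S) ⊇ {$}; new: +{$}
  FOLLOW[S]={$}  FOLLOW[A]={$,b}  FOLLOW[B]={$}  FOLLOW[C]={$,b}
round 2: (no change)
  FOLLOW[S]={$}  FOLLOW[A]={$,b}  FOLLOW[B]={$}  FOLLOW[C]={$,b}

FOLLOW(C) = ["$", "b"]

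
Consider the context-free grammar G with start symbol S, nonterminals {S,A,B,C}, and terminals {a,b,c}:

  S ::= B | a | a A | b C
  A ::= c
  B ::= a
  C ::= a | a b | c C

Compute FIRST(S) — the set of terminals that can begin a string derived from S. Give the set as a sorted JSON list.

FIRST iteration:
pass 1:
  A via A→c: +{c}
  B via B→a: +{a}
  C via C→a: +{a}
  C via C→c C: +{c}
  S via S→B: +{a}
  S via S→b C: +{b}
  FIRST[S]={a,b}  FIRST[A]={c}  FIRST[B]={a}  FIRST[C]={a,c}
pass 2: (no change)
  FIRST[S]={a,b}  FIRST[A]={c}  FIRST[B]={a}  FIRST[C]={a,c}

FIRST(S) = ["a", "b"]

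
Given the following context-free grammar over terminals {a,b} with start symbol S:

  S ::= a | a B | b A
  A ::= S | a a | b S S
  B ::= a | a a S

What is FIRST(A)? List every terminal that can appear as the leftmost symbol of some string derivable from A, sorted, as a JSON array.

FIRST sets, iterate to fixpoint:
[1]
  A via A→a a: +{a}
  A via A→b S S: +{b}
  B via B→a: +{a}
  S via S→a: +{a}
  S via S→b A: +{b}
  S: {a,b}  A: {a,b}  B: {a}
[2] — fixpoint
  S: {a,b}  A: {a,b}  B: {a}

FIRST(A) = ["a", "b"]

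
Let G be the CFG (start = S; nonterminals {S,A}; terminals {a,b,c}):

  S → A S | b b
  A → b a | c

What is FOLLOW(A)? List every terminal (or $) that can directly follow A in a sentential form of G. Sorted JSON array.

Compute FIRST by fixpoint:
[1]
  A via A→b a: +{b}
  A via A→c: +{c}
  S via S→A S: +{b,c}
  S: {b,c}  A: {b,c}
[2] done
  S: {b,c}  A: {b,c}

FOLLOW sets:
FOLLOW(S) := {$}
[1]
  S→A S: FOLLOW(A) ⊇ FIRST(S) = {b,c}; new: +{b,c}
  FOLLOW(S)={$}  FOLLOW(A)={b,c}
[2] (no change)
  FOLLOW(S)={$}  FOLLOW(A)={b,c}

FOLLOW(A) = ["b", "c"]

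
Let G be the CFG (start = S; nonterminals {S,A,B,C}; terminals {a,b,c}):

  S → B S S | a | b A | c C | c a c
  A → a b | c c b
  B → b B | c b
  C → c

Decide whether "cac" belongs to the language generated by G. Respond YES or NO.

Convert to CNF:
  S -> B X4 | T1 A | T2 C | T2 X5 | a
  A -> T0 T1 | T2 X3
  B -> T1 B | T2 T1
  C -> c
  T0 -> a
  T1 -> b
  T2 -> c
  X3 -> T2 T1
  X4 -> S S
  X5 -> T0 T2

CYK table (by increasing span):
  T[0,0] 'c' = {C,T2}  orig:{C}
  T[1,1] 'a' = {S,T0}  orig:{S}
  T[2,2] 'c' = {C,T2}  orig:{C}
  T[0,1] 'ca' = ∅
  T[1,2] 'ac' = {X5}  orig:{}
  T[0,2] 'cac' = {S}

S ∈ T[0,2] ⇒ YES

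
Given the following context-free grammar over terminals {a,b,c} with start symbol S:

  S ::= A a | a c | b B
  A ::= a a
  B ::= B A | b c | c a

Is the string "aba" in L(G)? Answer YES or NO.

Convert to CNF:
  S -> A T0 | T0 T2 | T1 B
  A -> T0 T0
  B -> B A | T1 T2 | T2 T0
  T0 -> a
  T1 -> b
  T2 -> c

Fill CYK table bottom-up:
  cell(0,0) a: {T0}  orig:{}
  cell(1,1) b: {T1}  orig:{}
  cell(2,2) a: {T0}  orig:{}
  cell(0,1) ab: ∅
  cell(1,2) ba: ∅
  cell(0,2) aba: ∅

S ∉ T[0,2] ⇒ NO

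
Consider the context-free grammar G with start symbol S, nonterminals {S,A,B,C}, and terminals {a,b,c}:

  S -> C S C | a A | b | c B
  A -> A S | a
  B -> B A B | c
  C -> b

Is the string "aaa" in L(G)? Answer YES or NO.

CNF form of G:
  S -> C X3 | T0 A | T1 B | b
  A -> A S | a
  B -> B X2 | c
  C -> b
  T0 -> a
  T1 -> c
  X2 -> A B
  X3 -> S C

CYK fill:
  [0..0]={A,T0}  "a"  orig:{A}
  [1..1]={A,T0}  "a"  orig:{A}
  [2..2]={A,T0}  "a"  orig:{A}
  [0..1]={S}  "aa"
  [1..2]={S}  "aa"
  [0..2]={A}  "aaa"

S ∉ T[0,2] ⇒ NO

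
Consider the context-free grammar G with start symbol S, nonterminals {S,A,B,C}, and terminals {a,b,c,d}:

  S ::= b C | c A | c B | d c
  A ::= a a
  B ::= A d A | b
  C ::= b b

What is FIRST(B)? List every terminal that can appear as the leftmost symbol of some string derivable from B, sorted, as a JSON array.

FIRST sets, iterate to fixpoint:
[1]
  A via A→a a: +{a}
  B via B→A d A: +{a}
  B via B→b: +{b}
  C via C→b b: +{b}
  S via S→b C: +{b}
  S via S→c A: +{c}
  S via S→d c: +{d}
  S: {b,c,d}  A: {a}  B: {a,b}  C: {b}
[2] (stable)
  S: {b,c,d}  A: {a}  B: {a,b}  C: {b}

FIRST(B) = ["a", "b"]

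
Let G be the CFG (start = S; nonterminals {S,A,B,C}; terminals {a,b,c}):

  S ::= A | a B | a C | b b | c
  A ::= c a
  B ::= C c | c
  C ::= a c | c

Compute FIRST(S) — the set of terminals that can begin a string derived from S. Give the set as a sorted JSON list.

Compute FIRST by fixpoint:
round 1:
  A via A→c a: +{c}
  B via B→c: +{c}
  C via C→a c: +{a}
  C via C→c: +{c}
  S via S→A: +{c}
  S via S→a B: +{a}
  S via S→b b: +{b}
  S: {a,b,c}  A: {c}  B: {c}  C: {a,c}
round 2:
  B via B→C c: +{a}
  S: {a,b,c}  A: {c}  B: {a,c}  C: {a,c}
round 3: done
  S: {a,b,c}  A: {c}  B: {a,c}  C: {a,c}

FIRST(S) = ["a", "b", "c"]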